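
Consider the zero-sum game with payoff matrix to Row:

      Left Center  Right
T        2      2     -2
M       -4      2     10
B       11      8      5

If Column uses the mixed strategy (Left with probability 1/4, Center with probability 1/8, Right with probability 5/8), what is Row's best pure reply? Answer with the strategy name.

B

Expected payoff of T: (1/4)·2 + (1/8)·2 + (5/8)·(-2) = -1/2.
Expected payoff of M: (1/4)·(-4) + (1/8)·2 + (5/8)·10 = 11/2.
Expected payoff of B: (1/4)·11 + (1/8)·8 + (5/8)·5 = 55/8.
The largest is 55/8, so Row's best response is B.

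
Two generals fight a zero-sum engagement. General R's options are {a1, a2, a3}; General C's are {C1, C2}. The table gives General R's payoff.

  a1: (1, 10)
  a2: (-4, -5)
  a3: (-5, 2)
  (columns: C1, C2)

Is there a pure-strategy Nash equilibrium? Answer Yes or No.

Yes

Row minima: a1 → 1, a2 → -5, a3 → -5; maximin = 1.
Column maxima: C1 → 1, C2 → 10; minimax = 1.
maximin = minimax = 1, so a saddle point exists.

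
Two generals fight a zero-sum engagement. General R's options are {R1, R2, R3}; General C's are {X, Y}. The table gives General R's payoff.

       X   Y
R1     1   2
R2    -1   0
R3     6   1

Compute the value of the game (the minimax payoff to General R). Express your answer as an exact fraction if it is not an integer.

Row minima: R1 → 1, R2 → -1, R3 → 1; maximin = 1.
Column maxima: X → 6, Y → 2; minimax = 2.
1 ≠ 2, so there is no saddle point; optimal play is mixed.
R2 is strictly dominated by R1, so General R never plays it.
On the remaining 2×2 (R1, R3 vs X, Y):
Let General R play R1 with probability p. Expected payoff against X: 1p + 6(1−p) = −5p + 6; against Y: 2p + 1(1−p) = p + 1.
Setting these equal: −5p + 6 = p + 1 ⇒ −6p = -5 ⇒ p = 5/6, and the value is (-5)·(5/6) + 6 = 11/6.
For General C: with q = P(X), equating R1's and R3's payoffs gives −q + 2 = 5q + 1 ⇒ q = 1/6.

11/6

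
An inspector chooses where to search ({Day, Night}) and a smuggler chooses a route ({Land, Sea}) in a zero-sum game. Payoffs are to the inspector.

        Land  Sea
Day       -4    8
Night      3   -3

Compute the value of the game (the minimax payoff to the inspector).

Row minima: Day → -4, Night → -3; maximin = -3.
Column maxima: Land → 3, Sea → 8; minimax = 3.
-3 ≠ 3, so there is no saddle point; optimal play is mixed.
Let the inspector play Day with probability p. Expected payoff against Land: (-4)p + 3(1−p) = −7p + 3; against Sea: 8p + (-3)(1−p) = 11p − 3.
Setting these equal: −7p + 3 = 11p − 3 ⇒ −18p = -6 ⇒ p = 1/3, and the value is (-7)·(1/3) + 3 = 2/3.
For the smuggler: with q = P(Land), equating Day's and Night's payoffs gives −12q + 8 = 6q − 3 ⇒ q = 11/18.

2/3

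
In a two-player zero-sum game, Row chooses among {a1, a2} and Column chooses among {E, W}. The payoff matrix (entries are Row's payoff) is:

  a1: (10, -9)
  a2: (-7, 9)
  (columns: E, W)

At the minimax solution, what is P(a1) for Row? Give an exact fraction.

16/35

Row minima: a1 → -9, a2 → -7; maximin = -7.
Column maxima: E → 10, W → 9; minimax = 9.
-7 ≠ 9, so there is no saddle point; optimal play is mixed.
Let Row play a1 with probability p. Expected payoff against E: 10p + (-7)(1−p) = 17p − 7; against W: (-9)p + 9(1−p) = −18p + 9.
Setting these equal: 17p − 7 = −18p + 9 ⇒ 35p = 16 ⇒ p = 16/35, and the value is (17)·(16/35) − 7 = 27/35.
For Column: with q = P(E), equating a1's and a2's payoffs gives 19q − 9 = −16q + 9 ⇒ q = 18/35.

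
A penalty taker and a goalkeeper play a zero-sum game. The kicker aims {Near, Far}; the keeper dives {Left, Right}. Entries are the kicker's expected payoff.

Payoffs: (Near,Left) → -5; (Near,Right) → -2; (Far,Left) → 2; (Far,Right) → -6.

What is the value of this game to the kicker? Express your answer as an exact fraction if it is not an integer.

Row minima: Near → -5, Far → -6; maximin = -5.
Column maxima: Left → 2, Right → -2; minimax = -2.
-5 ≠ -2, so there is no saddle point; optimal play is mixed.
Let the kicker play Near with probability p. Expected payoff against Left: (-5)p + 2(1−p) = −7p + 2; against Right: (-2)p + (-6)(1−p) = 4p − 6.
Setting these equal: −7p + 2 = 4p − 6 ⇒ −11p = -8 ⇒ p = 8/11, and the value is (-7)·(8/11) + 2 = -34/11.
For the keeper: with q = P(Left), equating Near's and Far's payoffs gives −3q − 2 = 8q − 6 ⇒ q = 4/11.

-34/11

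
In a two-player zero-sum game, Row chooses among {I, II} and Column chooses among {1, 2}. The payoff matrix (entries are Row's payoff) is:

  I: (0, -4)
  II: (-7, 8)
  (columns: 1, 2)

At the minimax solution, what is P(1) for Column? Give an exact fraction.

Row minima: I → -4, II → -7; maximin = -4.
Column maxima: 1 → 0, 2 → 8; minimax = 0.
-4 ≠ 0, so there is no saddle point; optimal play is mixed.
Let Row play I with probability p. Expected payoff against 1: 0p + (-7)(1−p) = 7p − 7; against 2: (-4)p + 8(1−p) = −12p + 8.
Setting these equal: 7p − 7 = −12p + 8 ⇒ 19p = 15 ⇒ p = 15/19, and the value is (7)·(15/19) − 7 = -28/19.
For Column: with q = P(1), equating I's and II's payoffs gives 4q − 4 = −15q + 8 ⇒ q = 12/19.

12/19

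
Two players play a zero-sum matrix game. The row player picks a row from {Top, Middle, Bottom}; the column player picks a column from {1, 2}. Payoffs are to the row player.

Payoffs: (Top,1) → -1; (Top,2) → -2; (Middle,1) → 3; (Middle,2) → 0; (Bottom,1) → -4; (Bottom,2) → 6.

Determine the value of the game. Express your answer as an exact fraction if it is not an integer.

18/13

Row minima: Top → -2, Middle → 0, Bottom → -4; maximin = 0.
Column maxima: 1 → 3, 2 → 6; minimax = 3.
0 ≠ 3, so there is no saddle point; optimal play is mixed.
Top is strictly dominated by Middle, so the row player never plays it.
On the remaining 2×2 (Middle, Bottom vs 1, 2):
Let the row player play Middle with probability p. Expected payoff against 1: 3p + (-4)(1−p) = 7p − 4; against 2: 0p + 6(1−p) = −6p + 6.
Setting these equal: 7p − 4 = −6p + 6 ⇒ 13p = 10 ⇒ p = 10/13, and the value is (7)·(10/13) − 4 = 18/13.
For the column player: with q = P(1), equating Middle's and Bottom's payoffs gives 3q = −10q + 6 ⇒ q = 6/13.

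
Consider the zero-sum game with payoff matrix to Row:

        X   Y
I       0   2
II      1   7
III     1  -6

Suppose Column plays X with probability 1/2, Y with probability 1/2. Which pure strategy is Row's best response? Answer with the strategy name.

II

Expected payoff of I: (1/2)·0 + (1/2)·2 = 1.
Expected payoff of II: (1/2)·1 + (1/2)·7 = 4.
Expected payoff of III: (1/2)·1 + (1/2)·(-6) = -5/2.
The largest is 4, so Row's best response is II.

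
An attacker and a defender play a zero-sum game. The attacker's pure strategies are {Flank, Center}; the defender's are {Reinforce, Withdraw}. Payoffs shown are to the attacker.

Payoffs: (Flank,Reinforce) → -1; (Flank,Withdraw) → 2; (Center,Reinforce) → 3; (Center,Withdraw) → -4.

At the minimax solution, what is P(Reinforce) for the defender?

Row minima: Flank → -1, Center → -4; maximin = -1.
Column maxima: Reinforce → 3, Withdraw → 2; minimax = 2.
-1 ≠ 2, so there is no saddle point; optimal play is mixed.
Let the attacker play Flank with probability p. Expected payoff against Reinforce: (-1)p + 3(1−p) = −4p + 3; against Withdraw: 2p + (-4)(1−p) = 6p − 4.
Setting these equal: −4p + 3 = 6p − 4 ⇒ −10p = -7 ⇒ p = 7/10, and the value is (-4)·(7/10) + 3 = 1/5.
For the defender: with q = P(Reinforce), equating Flank's and Center's payoffs gives −3q + 2 = 7q − 4 ⇒ q = 3/5.

3/5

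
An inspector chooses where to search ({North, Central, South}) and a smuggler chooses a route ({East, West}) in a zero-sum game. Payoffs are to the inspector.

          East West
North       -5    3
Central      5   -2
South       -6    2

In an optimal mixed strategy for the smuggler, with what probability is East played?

1/3

Row minima: North → -5, Central → -2, South → -6; maximin = -2.
Column maxima: East → 5, West → 3; minimax = 3.
-2 ≠ 3, so there is no saddle point; optimal play is mixed.
South is strictly dominated by North, so the inspector never plays it.
On the remaining 2×2 (North, Central vs East, West):
Let the inspector play North with probability p. Expected payoff against East: (-5)p + 5(1−p) = −10p + 5; against West: 3p + (-2)(1−p) = 5p − 2.
Setting these equal: −10p + 5 = 5p − 2 ⇒ −15p = -7 ⇒ p = 7/15, and the value is (-10)·(7/15) + 5 = 1/3.
For the smuggler: with q = P(East), equating North's and Central's payoffs gives −8q + 3 = 7q − 2 ⇒ q = 1/3.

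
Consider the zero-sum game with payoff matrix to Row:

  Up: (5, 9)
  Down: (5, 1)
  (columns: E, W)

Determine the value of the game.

Row minima: Up → 5, Down → 1; maximin = 5.
Column maxima: E → 5, W → 9; minimax = 5.
Since maximin = minimax = 5, there is a saddle point and the value is 5.

5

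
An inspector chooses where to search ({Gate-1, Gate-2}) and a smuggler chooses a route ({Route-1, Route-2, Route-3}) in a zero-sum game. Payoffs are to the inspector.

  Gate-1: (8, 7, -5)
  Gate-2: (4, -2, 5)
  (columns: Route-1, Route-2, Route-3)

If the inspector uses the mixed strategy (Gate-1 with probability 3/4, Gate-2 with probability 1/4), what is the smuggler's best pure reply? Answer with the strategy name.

Route-3

If the smuggler plays Route-1, the inspector's expected payoff is (3/4)·8 + (1/4)·4 = 7.
If the smuggler plays Route-2, the inspector's expected payoff is (3/4)·7 + (1/4)·(-2) = 19/4.
If the smuggler plays Route-3, the inspector's expected payoff is (3/4)·(-5) + (1/4)·5 = -5/2.
The smuggler minimizes the inspector's payoff; the smallest is -5/2, so the best response is Route-3.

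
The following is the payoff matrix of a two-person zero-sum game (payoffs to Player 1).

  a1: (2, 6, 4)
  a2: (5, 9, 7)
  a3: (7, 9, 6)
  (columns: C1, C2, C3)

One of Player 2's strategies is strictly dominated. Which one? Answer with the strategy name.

C2

C1 holds Player 1's payoff strictly below C2 in every row: 2 < 6, 5 < 9, 7 < 9.
So C2 is strictly dominated for Player 2.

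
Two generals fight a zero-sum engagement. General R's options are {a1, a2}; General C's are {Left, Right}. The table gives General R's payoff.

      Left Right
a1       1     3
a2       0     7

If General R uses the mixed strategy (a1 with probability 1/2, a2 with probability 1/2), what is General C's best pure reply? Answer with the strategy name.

Left

If General C plays Left, General R's expected payoff is (1/2)·1 + (1/2)·0 = 1/2.
If General C plays Right, General R's expected payoff is (1/2)·3 + (1/2)·7 = 5.
General C minimizes General R's payoff; the smallest is 1/2, so the best response is Left.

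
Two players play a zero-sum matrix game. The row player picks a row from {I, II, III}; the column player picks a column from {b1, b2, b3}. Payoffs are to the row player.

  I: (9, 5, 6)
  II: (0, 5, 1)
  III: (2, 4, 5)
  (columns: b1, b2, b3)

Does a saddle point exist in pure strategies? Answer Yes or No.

Row minima: I → 5, II → 0, III → 2; maximin = 5.
Column maxima: b1 → 9, b2 → 5, b3 → 6; minimax = 5.
maximin = minimax = 5, so a saddle point exists.

Yes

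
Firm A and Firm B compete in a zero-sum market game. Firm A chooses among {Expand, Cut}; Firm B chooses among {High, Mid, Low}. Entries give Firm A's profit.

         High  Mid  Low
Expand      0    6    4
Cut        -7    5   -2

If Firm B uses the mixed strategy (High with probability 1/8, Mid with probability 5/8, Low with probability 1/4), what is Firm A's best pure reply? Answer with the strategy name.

Expected payoff of Expand: (1/8)·0 + (5/8)·6 + (1/4)·4 = 19/4.
Expected payoff of Cut: (1/8)·(-7) + (5/8)·5 + (1/4)·(-2) = 7/4.
The largest is 19/4, so Firm A's best response is Expand.

Expand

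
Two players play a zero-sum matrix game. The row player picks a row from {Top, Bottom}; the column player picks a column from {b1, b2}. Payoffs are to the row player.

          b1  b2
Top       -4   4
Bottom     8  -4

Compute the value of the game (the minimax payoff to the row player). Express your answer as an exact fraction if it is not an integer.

Row minima: Top → -4, Bottom → -4; maximin = -4.
Column maxima: b1 → 8, b2 → 4; minimax = 4.
-4 ≠ 4, so there is no saddle point; optimal play is mixed.
Let the row player play Top with probability p. Expected payoff against b1: (-4)p + 8(1−p) = −12p + 8; against b2: 4p + (-4)(1−p) = 8p − 4.
Setting these equal: −12p + 8 = 8p − 4 ⇒ −20p = -12 ⇒ p = 3/5, and the value is (-12)·(3/5) + 8 = 4/5.
For the column player: with q = P(b1), equating Top's and Bottom's payoffs gives −8q + 4 = 12q − 4 ⇒ q = 2/5.

4/5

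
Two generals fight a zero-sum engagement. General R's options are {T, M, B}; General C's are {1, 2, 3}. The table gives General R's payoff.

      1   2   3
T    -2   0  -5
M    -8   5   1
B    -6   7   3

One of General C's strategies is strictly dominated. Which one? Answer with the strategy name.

2

1 holds General R's payoff strictly below 2 in every row: -2 < 0, -8 < 5, -6 < 7.
So 2 is strictly dominated for General C.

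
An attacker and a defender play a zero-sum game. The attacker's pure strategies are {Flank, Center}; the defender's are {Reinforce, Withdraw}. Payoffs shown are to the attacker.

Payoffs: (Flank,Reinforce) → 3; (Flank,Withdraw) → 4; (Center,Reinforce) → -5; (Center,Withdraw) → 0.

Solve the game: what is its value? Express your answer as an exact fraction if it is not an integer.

3

Row minima: Flank → 3, Center → -5; maximin = 3.
Column maxima: Reinforce → 3, Withdraw → 4; minimax = 3.
Since maximin = minimax = 3, there is a saddle point and the value is 3.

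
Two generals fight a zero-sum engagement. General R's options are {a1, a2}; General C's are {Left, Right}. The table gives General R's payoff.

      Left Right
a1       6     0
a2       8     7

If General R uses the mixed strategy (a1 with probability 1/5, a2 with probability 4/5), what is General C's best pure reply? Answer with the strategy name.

Right

If General C plays Left, General R's expected payoff is (1/5)·6 + (4/5)·8 = 38/5.
If General C plays Right, General R's expected payoff is (1/5)·0 + (4/5)·7 = 28/5.
General C minimizes General R's payoff; the smallest is 28/5, so the best response is Right.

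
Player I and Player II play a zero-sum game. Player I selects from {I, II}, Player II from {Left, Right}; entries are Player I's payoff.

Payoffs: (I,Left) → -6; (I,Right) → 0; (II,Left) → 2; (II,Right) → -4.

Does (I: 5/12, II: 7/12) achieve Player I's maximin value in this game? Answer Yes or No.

Against Left this mix gives (5/12)·(-6) + (7/12)·2 = -4/3.
Against Right this mix gives (5/12)·0 + (7/12)·(-4) = -7/3.
Player II will play Right, holding Player I to -7/3. Shifting weight toward the row that does better against Right would raise this floor (the equalizing mix achieves -2 against both Right and Left), so the proposed strategy is not optimal.

No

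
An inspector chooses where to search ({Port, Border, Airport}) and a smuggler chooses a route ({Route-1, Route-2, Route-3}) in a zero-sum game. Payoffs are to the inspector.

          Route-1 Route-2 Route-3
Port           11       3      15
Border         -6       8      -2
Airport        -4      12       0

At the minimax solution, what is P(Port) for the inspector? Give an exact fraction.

2/3

Row minima: Port → 3, Border → -6, Airport → -4; maximin = 3.
Column maxima: Route-1 → 11, Route-2 → 12, Route-3 → 15; minimax = 11.
3 ≠ 11, so there is no saddle point; optimal play is mixed.
Border is strictly dominated by Airport, so the inspector never plays it.
Route-3 is strictly dominated by Route-1 (it gives the inspector strictly more in every row), so the smuggler never plays it.
On the remaining 2×2 (Port, Airport vs Route-1, Route-2):
Let the inspector play Port with probability p. Expected payoff against Route-1: 11p + (-4)(1−p) = 15p − 4; against Route-2: 3p + 12(1−p) = −9p + 12.
Setting these equal: 15p − 4 = −9p + 12 ⇒ 24p = 16 ⇒ p = 2/3, and the value is (15)·(2/3) − 4 = 6.
For the smuggler: with q = P(Route-1), equating Port's and Airport's payoffs gives 8q + 3 = −16q + 12 ⇒ q = 3/8.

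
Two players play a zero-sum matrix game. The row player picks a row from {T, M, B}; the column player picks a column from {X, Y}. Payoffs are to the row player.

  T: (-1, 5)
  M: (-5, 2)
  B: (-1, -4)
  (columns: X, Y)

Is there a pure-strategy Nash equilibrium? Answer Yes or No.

Yes

Row minima: T → -1, M → -5, B → -4; maximin = -1.
Column maxima: X → -1, Y → 5; minimax = -1.
maximin = minimax = -1, so a saddle point exists.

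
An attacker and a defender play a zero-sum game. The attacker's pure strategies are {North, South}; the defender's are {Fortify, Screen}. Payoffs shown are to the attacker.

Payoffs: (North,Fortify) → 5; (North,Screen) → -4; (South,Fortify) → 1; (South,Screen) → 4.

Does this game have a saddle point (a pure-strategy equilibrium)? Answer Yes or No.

Row minima: North → -4, South → 1; maximin = 1.
Column maxima: Fortify → 5, Screen → 4; minimax = 4.
1 ≠ 4, so no pure-strategy equilibrium exists.

No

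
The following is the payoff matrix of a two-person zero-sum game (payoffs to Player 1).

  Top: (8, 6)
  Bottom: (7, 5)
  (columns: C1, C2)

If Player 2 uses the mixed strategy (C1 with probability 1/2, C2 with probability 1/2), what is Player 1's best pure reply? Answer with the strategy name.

Expected payoff of Top: (1/2)·8 + (1/2)·6 = 7.
Expected payoff of Bottom: (1/2)·7 + (1/2)·5 = 6.
The largest is 7, so Player 1's best response is Top.

Top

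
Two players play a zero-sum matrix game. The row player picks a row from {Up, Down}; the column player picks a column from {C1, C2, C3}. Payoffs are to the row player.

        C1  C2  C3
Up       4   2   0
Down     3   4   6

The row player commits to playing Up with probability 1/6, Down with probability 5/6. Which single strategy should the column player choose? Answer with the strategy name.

If the column player plays C1, the row player's expected payoff is (1/6)·4 + (5/6)·3 = 19/6.
If the column player plays C2, the row player's expected payoff is (1/6)·2 + (5/6)·4 = 11/3.
If the column player plays C3, the row player's expected payoff is (1/6)·0 + (5/6)·6 = 5.
The column player minimizes the row player's payoff; the smallest is 19/6, so the best response is C1.

C1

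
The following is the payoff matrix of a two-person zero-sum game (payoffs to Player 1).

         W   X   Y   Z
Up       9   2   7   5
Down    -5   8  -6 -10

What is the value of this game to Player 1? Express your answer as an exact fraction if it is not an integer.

Row minima: Up → 2, Down → -10; maximin = 2.
Column maxima: W → 9, X → 8, Y → 7, Z → 5; minimax = 5.
2 ≠ 5, so there is no saddle point; optimal play is mixed.
W is strictly dominated by Y (it gives Player 1 strictly more in every row), so Player 2 never plays it.
Y is strictly dominated by Z (it gives Player 1 strictly more in every row), so Player 2 never plays it.
On the remaining 2×2 (Up, Down vs X, Z):
Let Player 1 play Up with probability p. Expected payoff against X: 2p + 8(1−p) = −6p + 8; against Z: 5p + (-10)(1−p) = 15p − 10.
Setting these equal: −6p + 8 = 15p − 10 ⇒ −21p = -18 ⇒ p = 6/7, and the value is (-6)·(6/7) + 8 = 20/7.
For Player 2: with q = P(X), equating Up's and Down's payoffs gives −3q + 5 = 18q − 10 ⇒ q = 5/7.

20/7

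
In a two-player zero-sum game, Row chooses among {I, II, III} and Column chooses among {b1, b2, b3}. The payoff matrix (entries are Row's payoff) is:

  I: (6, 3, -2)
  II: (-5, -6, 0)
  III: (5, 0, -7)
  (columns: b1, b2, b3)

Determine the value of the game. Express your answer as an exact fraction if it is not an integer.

Row minima: I → -2, II → -6, III → -7; maximin = -2.
Column maxima: b1 → 6, b2 → 3, b3 → 0; minimax = 0.
-2 ≠ 0, so there is no saddle point; optimal play is mixed.
III is strictly dominated by I, so Row never plays it.
b1 is strictly dominated by b2 (it gives Row strictly more in every row), so Column never plays it.
On the remaining 2×2 (I, II vs b2, b3):
Let Row play I with probability p. Expected payoff against b2: 3p + (-6)(1−p) = 9p − 6; against b3: (-2)p + 0(1−p) = −2p.
Setting these equal: 9p − 6 = −2p ⇒ 11p = 6 ⇒ p = 6/11, and the value is (9)·(6/11) − 6 = -12/11.
For Column: with q = P(b2), equating I's and II's payoffs gives 5q − 2 = −6q ⇒ q = 2/11.

-12/11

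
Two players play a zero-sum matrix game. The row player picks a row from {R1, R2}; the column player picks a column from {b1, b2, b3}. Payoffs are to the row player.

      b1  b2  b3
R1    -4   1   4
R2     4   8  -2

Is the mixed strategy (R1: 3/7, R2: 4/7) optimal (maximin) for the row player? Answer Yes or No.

Yes

Against b1 this mix gives (3/7)·(-4) + (4/7)·4 = 4/7.
Against b2 this mix gives (3/7)·1 + (4/7)·8 = 5.
Against b3 this mix gives (3/7)·4 + (4/7)·(-2) = 4/7.
All of the column player's active replies (b1, b3) yield 4/7, and no column does worse for the row player. The mix makes the column player indifferent and guarantees 4/7, so it is optimal.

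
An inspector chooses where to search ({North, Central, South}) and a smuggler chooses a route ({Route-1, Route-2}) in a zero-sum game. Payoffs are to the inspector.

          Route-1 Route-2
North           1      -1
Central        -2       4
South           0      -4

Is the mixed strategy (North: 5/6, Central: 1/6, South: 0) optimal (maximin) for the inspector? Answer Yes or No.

No

Against Route-1 this mix gives (5/6)·1 + (1/6)·(-2) = 1/2.
Against Route-2 this mix gives (5/6)·(-1) + (1/6)·4 = -1/6.
The smuggler will play Route-2, holding the inspector to -1/6. Shifting weight toward the row that does better against Route-2 would raise this floor (the equalizing mix achieves 1/4 against both Route-2 and Route-1), so the proposed strategy is not optimal.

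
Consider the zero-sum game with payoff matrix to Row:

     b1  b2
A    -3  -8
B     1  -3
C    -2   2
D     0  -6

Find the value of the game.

Row minima: A → -8, B → -3, C → -2, D → -6; maximin = -2.
Column maxima: b1 → 1, b2 → 2; minimax = 1.
-2 ≠ 1, so there is no saddle point; optimal play is mixed.
A is strictly dominated by B, so Row never plays it.
D is strictly dominated by B, so Row never plays it.
On the remaining 2×2 (B, C vs b1, b2):
Let Row play B with probability p. Expected payoff against b1: 1p + (-2)(1−p) = 3p − 2; against b2: (-3)p + 2(1−p) = −5p + 2.
Setting these equal: 3p − 2 = −5p + 2 ⇒ 8p = 4 ⇒ p = 1/2, and the value is (3)·(1/2) − 2 = -1/2.
For Column: with q = P(b1), equating B's and C's payoffs gives 4q − 3 = −4q + 2 ⇒ q = 5/8.

-1/2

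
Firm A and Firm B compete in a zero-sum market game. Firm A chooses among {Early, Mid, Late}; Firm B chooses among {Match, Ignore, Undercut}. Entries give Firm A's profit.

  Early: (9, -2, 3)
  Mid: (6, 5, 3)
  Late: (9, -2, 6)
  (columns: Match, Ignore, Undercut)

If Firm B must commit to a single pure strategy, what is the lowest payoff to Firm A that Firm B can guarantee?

Column maxima: Match → 9, Ignore → 5, Undercut → 6.
The smallest of these is 5.

5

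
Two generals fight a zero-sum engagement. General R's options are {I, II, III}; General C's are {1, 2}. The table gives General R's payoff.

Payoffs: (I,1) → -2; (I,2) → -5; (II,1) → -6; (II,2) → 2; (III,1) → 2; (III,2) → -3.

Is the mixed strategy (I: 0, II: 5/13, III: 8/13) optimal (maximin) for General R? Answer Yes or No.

Against 1 this mix gives (5/13)·(-6) + (8/13)·2 = -14/13.
Against 2 this mix gives (5/13)·2 + (8/13)·(-3) = -14/13.
All of General C's active replies (1, 2) yield -14/13, and no column does worse for General R. The mix makes General C indifferent and guarantees -14/13, so it is optimal.

Yes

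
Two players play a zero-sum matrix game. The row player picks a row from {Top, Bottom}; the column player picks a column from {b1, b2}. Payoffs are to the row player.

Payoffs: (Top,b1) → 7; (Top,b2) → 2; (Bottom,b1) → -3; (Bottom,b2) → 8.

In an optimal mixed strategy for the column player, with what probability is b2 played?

5/8

Row minima: Top → 2, Bottom → -3; maximin = 2.
Column maxima: b1 → 7, b2 → 8; minimax = 7.
2 ≠ 7, so there is no saddle point; optimal play is mixed.
Let the row player play Top with probability p. Expected payoff against b1: 7p + (-3)(1−p) = 10p − 3; against b2: 2p + 8(1−p) = −6p + 8.
Setting these equal: 10p − 3 = −6p + 8 ⇒ 16p = 11 ⇒ p = 11/16, and the value is (10)·(11/16) − 3 = 31/8.
For the column player: with q = P(b1), equating Top's and Bottom's payoffs gives 5q + 2 = −11q + 8 ⇒ q = 3/8.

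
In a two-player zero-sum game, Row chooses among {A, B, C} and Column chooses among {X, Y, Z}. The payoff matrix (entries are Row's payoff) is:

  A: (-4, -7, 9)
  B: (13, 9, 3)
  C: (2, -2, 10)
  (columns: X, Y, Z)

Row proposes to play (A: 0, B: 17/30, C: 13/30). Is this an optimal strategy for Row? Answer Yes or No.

No

Against X this mix gives (17/30)·13 + (13/30)·2 = 247/30.
Against Y this mix gives (17/30)·9 + (13/30)·(-2) = 127/30.
Against Z this mix gives (17/30)·3 + (13/30)·10 = 181/30.
Column will play Y, holding Row to 127/30. Shifting weight toward the row that does better against Y would raise this floor (the equalizing mix achieves 16/3 against both Y and Z), so the proposed strategy is not optimal.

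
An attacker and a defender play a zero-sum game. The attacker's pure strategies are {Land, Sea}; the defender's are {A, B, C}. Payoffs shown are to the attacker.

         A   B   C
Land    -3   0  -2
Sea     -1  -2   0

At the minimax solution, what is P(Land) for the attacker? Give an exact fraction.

Row minima: Land → -3, Sea → -2; maximin = -2.
Column maxima: A → -1, B → 0, C → 0; minimax = -1.
-2 ≠ -1, so there is no saddle point; optimal play is mixed.
C is strictly dominated by A (it gives the attacker strictly more in every row), so the defender never plays it.
On the remaining 2×2 (Land, Sea vs A, B):
Let the attacker play Land with probability p. Expected payoff against A: (-3)p + (-1)(1−p) = −2p − 1; against B: 0p + (-2)(1−p) = 2p − 2.
Setting these equal: −2p − 1 = 2p − 2 ⇒ −4p = -1 ⇒ p = 1/4, and the value is (-2)·(1/4) − 1 = -3/2.
For the defender: with q = P(A), equating Land's and Sea's payoffs gives −3q = q − 2 ⇒ q = 1/2.

1/4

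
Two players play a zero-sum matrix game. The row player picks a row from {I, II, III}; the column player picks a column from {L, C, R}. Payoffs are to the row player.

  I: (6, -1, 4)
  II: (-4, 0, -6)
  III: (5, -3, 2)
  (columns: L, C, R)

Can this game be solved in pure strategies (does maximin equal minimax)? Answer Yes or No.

No

Row minima: I → -1, II → -6, III → -3; maximin = -1.
Column maxima: L → 6, C → 0, R → 4; minimax = 0.
-1 ≠ 0, so no pure-strategy equilibrium exists.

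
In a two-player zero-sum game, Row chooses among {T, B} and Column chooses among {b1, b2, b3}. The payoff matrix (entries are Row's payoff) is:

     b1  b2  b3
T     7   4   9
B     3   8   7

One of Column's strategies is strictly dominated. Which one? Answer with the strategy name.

b3

b1 holds Row's payoff strictly below b3 in every row: 7 < 9, 3 < 7.
So b3 is strictly dominated for Column.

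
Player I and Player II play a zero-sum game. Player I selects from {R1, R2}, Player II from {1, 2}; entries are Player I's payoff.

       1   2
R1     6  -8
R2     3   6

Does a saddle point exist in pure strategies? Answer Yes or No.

Row minima: R1 → -8, R2 → 3; maximin = 3.
Column maxima: 1 → 6, 2 → 6; minimax = 6.
3 ≠ 6, so no pure-strategy equilibrium exists.

No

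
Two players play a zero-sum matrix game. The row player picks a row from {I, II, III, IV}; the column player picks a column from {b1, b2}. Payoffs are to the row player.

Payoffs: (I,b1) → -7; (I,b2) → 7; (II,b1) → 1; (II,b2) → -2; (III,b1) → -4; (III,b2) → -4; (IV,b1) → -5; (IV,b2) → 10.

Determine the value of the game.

Row minima: I → -7, II → -2, III → -4, IV → -5; maximin = -2.
Column maxima: b1 → 1, b2 → 10; minimax = 1.
-2 ≠ 1, so there is no saddle point; optimal play is mixed.
I is strictly dominated by IV, so the row player never plays it.
III is strictly dominated by II, so the row player never plays it.
On the remaining 2×2 (II, IV vs b1, b2):
Let the row player play II with probability p. Expected payoff against b1: 1p + (-5)(1−p) = 6p − 5; against b2: (-2)p + 10(1−p) = −12p + 10.
Setting these equal: 6p − 5 = −12p + 10 ⇒ 18p = 15 ⇒ p = 5/6, and the value is (6)·(5/6) − 5 = 0.
For the column player: with q = P(b1), equating II's and IV's payoffs gives 3q − 2 = −15q + 10 ⇒ q = 2/3.

0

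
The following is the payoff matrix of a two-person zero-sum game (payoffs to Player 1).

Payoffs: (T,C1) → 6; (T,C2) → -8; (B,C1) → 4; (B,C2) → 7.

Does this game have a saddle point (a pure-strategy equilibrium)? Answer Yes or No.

Row minima: T → -8, B → 4; maximin = 4.
Column maxima: C1 → 6, C2 → 7; minimax = 6.
4 ≠ 6, so no pure-strategy equilibrium exists.

No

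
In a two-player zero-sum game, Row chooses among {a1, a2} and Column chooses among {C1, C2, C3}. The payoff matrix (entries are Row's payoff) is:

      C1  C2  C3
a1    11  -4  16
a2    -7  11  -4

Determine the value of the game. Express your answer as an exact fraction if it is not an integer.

Row minima: a1 → -4, a2 → -7; maximin = -4.
Column maxima: C1 → 11, C2 → 11, C3 → 16; minimax = 11.
-4 ≠ 11, so there is no saddle point; optimal play is mixed.
C3 is strictly dominated by C1 (it gives Row strictly more in every row), so Column never plays it.
On the remaining 2×2 (a1, a2 vs C1, C2):
Let Row play a1 with probability p. Expected payoff against C1: 11p + (-7)(1−p) = 18p − 7; against C2: (-4)p + 11(1−p) = −15p + 11.
Setting these equal: 18p − 7 = −15p + 11 ⇒ 33p = 18 ⇒ p = 6/11, and the value is (18)·(6/11) − 7 = 31/11.
For Column: with q = P(C1), equating a1's and a2's payoffs gives 15q − 4 = −18q + 11 ⇒ q = 5/11.

31/11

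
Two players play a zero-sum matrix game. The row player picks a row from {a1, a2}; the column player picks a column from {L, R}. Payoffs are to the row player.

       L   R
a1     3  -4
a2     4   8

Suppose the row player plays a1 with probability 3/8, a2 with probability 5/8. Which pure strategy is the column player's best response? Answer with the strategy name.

R

If the column player plays L, the row player's expected payoff is (3/8)·3 + (5/8)·4 = 29/8.
If the column player plays R, the row player's expected payoff is (3/8)·(-4) + (5/8)·8 = 7/2.
The column player minimizes the row player's payoff; the smallest is 7/2, so the best response is R.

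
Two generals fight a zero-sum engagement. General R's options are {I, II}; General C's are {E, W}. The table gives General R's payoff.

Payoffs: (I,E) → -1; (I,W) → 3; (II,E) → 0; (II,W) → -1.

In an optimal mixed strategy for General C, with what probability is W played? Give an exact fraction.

Row minima: I → -1, II → -1; maximin = -1.
Column maxima: E → 0, W → 3; minimax = 0.
-1 ≠ 0, so there is no saddle point; optimal play is mixed.
Let General R play I with probability p. Expected payoff against E: (-1)p + 0(1−p) = −p; against W: 3p + (-1)(1−p) = 4p − 1.
Setting these equal: −p = 4p − 1 ⇒ −5p = -1 ⇒ p = 1/5, and the value is (-1)·(1/5) = -1/5.
For General C: with q = P(E), equating I's and II's payoffs gives −4q + 3 = q − 1 ⇒ q = 4/5.

1/5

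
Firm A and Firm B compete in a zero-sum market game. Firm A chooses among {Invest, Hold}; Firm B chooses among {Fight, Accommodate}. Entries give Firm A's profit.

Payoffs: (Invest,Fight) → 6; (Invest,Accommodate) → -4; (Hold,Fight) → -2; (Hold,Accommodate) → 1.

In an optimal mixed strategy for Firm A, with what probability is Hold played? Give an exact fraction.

10/13

Row minima: Invest → -4, Hold → -2; maximin = -2.
Column maxima: Fight → 6, Accommodate → 1; minimax = 1.
-2 ≠ 1, so there is no saddle point; optimal play is mixed.
Let Firm A play Invest with probability p. Expected payoff against Fight: 6p + (-2)(1−p) = 8p − 2; against Accommodate: (-4)p + 1(1−p) = −5p + 1.
Setting these equal: 8p − 2 = −5p + 1 ⇒ 13p = 3 ⇒ p = 3/13, and the value is (8)·(3/13) − 2 = -2/13.
For Firm B: with q = P(Fight), equating Invest's and Hold's payoffs gives 10q − 4 = −3q + 1 ⇒ q = 5/13.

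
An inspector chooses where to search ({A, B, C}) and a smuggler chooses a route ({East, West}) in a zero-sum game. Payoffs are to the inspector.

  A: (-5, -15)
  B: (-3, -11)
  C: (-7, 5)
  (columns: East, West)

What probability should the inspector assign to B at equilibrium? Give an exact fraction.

3/5

Row minima: A → -15, B → -11, C → -7; maximin = -7.
Column maxima: East → -3, West → 5; minimax = -3.
-7 ≠ -3, so there is no saddle point; optimal play is mixed.
A is strictly dominated by B, so the inspector never plays it.
On the remaining 2×2 (B, C vs East, West):
Let the inspector play B with probability p. Expected payoff against East: (-3)p + (-7)(1−p) = 4p − 7; against West: (-11)p + 5(1−p) = −16p + 5.
Setting these equal: 4p − 7 = −16p + 5 ⇒ 20p = 12 ⇒ p = 3/5, and the value is (4)·(3/5) − 7 = -23/5.
For the smuggler: with q = P(East), equating B's and C's payoffs gives 8q − 11 = −12q + 5 ⇒ q = 4/5.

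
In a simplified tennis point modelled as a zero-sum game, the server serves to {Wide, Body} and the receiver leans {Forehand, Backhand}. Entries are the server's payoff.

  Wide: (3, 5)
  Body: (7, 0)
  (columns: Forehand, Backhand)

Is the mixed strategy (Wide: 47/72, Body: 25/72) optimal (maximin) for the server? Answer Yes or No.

Against Forehand this mix gives (47/72)·3 + (25/72)·7 = 79/18.
Against Backhand this mix gives (47/72)·5 + (25/72)·0 = 235/72.
The receiver will play Backhand, holding the server to 235/72. Shifting weight toward the row that does better against Backhand would raise this floor (the equalizing mix achieves 35/9 against both Backhand and Forehand), so the proposed strategy is not optimal.

No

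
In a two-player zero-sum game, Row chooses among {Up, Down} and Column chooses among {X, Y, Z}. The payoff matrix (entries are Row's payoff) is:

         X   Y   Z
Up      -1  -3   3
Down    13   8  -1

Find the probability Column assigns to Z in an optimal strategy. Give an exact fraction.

11/15

Row minima: Up → -3, Down → -1; maximin = -1.
Column maxima: X → 13, Y → 8, Z → 3; minimax = 3.
-1 ≠ 3, so there is no saddle point; optimal play is mixed.
X is strictly dominated by Y (it gives Row strictly more in every row), so Column never plays it.
On the remaining 2×2 (Up, Down vs Y, Z):
Let Row play Up with probability p. Expected payoff against Y: (-3)p + 8(1−p) = −11p + 8; against Z: 3p + (-1)(1−p) = 4p − 1.
Setting these equal: −11p + 8 = 4p − 1 ⇒ −15p = -9 ⇒ p = 3/5, and the value is (-11)·(3/5) + 8 = 7/5.
For Column: with q = P(Y), equating Up's and Down's payoffs gives −6q + 3 = 9q − 1 ⇒ q = 4/15.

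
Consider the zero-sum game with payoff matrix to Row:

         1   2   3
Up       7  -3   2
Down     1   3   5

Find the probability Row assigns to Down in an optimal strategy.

5/6

Row minima: Up → -3, Down → 1; maximin = 1.
Column maxima: 1 → 7, 2 → 3, 3 → 5; minimax = 3.
1 ≠ 3, so there is no saddle point; optimal play is mixed.
3 is strictly dominated by 2 (it gives Row strictly more in every row), so Column never plays it.
On the remaining 2×2 (Up, Down vs 1, 2):
Let Row play Up with probability p. Expected payoff against 1: 7p + 1(1−p) = 6p + 1; against 2: (-3)p + 3(1−p) = −6p + 3.
Setting these equal: 6p + 1 = −6p + 3 ⇒ 12p = 2 ⇒ p = 1/6, and the value is (6)·(1/6) + 1 = 2.
For Column: with q = P(1), equating Up's and Down's payoffs gives 10q − 3 = −2q + 3 ⇒ q = 1/2.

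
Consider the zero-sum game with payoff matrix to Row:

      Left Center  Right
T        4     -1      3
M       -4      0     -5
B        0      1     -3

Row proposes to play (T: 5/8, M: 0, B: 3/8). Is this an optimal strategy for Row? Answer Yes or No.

No

Against Left this mix gives (5/8)·4 + (3/8)·0 = 5/2.
Against Center this mix gives (5/8)·(-1) + (3/8)·1 = -1/4.
Against Right this mix gives (5/8)·3 + (3/8)·(-3) = 3/4.
Column will play Center, holding Row to -1/4. Shifting weight toward the row that does better against Center would raise this floor (the equalizing mix achieves 0 against both Center and Right), so the proposed strategy is not optimal.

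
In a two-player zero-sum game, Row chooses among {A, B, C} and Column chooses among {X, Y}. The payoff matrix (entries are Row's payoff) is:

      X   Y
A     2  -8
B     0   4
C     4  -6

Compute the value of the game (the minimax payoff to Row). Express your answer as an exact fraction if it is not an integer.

8/7

Row minima: A → -8, B → 0, C → -6; maximin = 0.
Column maxima: X → 4, Y → 4; minimax = 4.
0 ≠ 4, so there is no saddle point; optimal play is mixed.
A is strictly dominated by C, so Row never plays it.
On the remaining 2×2 (B, C vs X, Y):
Let Row play B with probability p. Expected payoff against X: 0p + 4(1−p) = −4p + 4; against Y: 4p + (-6)(1−p) = 10p − 6.
Setting these equal: −4p + 4 = 10p − 6 ⇒ −14p = -10 ⇒ p = 5/7, and the value is (-4)·(5/7) + 4 = 8/7.
For Column: with q = P(X), equating B's and C's payoffs gives −4q + 4 = 10q − 6 ⇒ q = 5/7.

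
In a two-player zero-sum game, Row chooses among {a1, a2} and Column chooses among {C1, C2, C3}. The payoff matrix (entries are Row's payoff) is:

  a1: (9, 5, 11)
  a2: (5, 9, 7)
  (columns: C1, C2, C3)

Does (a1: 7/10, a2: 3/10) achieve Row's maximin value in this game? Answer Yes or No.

Against C1 this mix gives (7/10)·9 + (3/10)·5 = 39/5.
Against C2 this mix gives (7/10)·5 + (3/10)·9 = 31/5.
Against C3 this mix gives (7/10)·11 + (3/10)·7 = 49/5.
Column will play C2, holding Row to 31/5. Shifting weight toward the row that does better against C2 would raise this floor (the equalizing mix achieves 7 against both C2 and C1), so the proposed strategy is not optimal.

No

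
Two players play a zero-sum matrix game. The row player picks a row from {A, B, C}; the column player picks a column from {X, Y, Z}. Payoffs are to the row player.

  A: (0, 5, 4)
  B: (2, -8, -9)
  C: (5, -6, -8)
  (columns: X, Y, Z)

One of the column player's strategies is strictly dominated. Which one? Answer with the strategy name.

Y

Z holds the row player's payoff strictly below Y in every row: 4 < 5, -9 < -8, -8 < -6.
So Y is strictly dominated for the column player.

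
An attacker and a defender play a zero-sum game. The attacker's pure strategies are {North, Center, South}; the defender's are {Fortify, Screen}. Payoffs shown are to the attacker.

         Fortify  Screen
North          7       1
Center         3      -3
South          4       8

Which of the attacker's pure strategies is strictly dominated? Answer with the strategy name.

North gives a strictly higher payoff than Center against every column: 7 > 3, 1 > -3.
So Center is strictly dominated and the attacker never plays it.

Center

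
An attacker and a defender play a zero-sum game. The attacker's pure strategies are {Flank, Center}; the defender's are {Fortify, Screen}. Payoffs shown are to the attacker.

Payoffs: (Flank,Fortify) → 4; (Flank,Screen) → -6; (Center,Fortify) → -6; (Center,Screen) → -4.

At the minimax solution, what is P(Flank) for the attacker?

Row minima: Flank → -6, Center → -6; maximin = -6.
Column maxima: Fortify → 4, Screen → -4; minimax = -4.
-6 ≠ -4, so there is no saddle point; optimal play is mixed.
Let the attacker play Flank with probability p. Expected payoff against Fortify: 4p + (-6)(1−p) = 10p − 6; against Screen: (-6)p + (-4)(1−p) = −2p − 4.
Setting these equal: 10p − 6 = −2p − 4 ⇒ 12p = 2 ⇒ p = 1/6, and the value is (10)·(1/6) − 6 = -13/3.
For the defender: with q = P(Fortify), equating Flank's and Center's payoffs gives 10q − 6 = −2q − 4 ⇒ q = 1/6.

1/6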